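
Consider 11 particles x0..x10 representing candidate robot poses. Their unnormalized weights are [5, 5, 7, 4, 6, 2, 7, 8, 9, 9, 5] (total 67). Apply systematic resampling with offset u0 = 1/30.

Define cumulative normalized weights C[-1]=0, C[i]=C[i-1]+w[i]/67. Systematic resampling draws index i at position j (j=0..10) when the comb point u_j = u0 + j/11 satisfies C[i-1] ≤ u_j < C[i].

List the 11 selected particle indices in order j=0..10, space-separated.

C = [5/67, 10/67, 17/67, 21/67, 27/67, 29/67, 36/67, 44/67, 53/67, 62/67, 1]
j=0: u_0=1/30 ∈ [0, 5/67) → index 0
j=1: u_1=41/330 ∈ [5/67, 10/67) → index 1
j=2: u_2=71/330 ∈ [10/67, 17/67) → index 2
j=3: u_3=101/330 ∈ [17/67, 21/67) → index 3
j=4: u_4=131/330 ∈ [21/67, 27/67) → index 4
j=5: u_5=161/330 ∈ [29/67, 36/67) → index 6
j=6: u_6=191/330 ∈ [36/67, 44/67) → index 7
j=7: u_7=221/330 ∈ [44/67, 53/67) → index 8
j=8: u_8=251/330 ∈ [44/67, 53/67) → index 8
j=9: u_9=281/330 ∈ [53/67, 62/67) → index 9
j=10: u_10=311/330 ∈ [62/67, 1) → index 10

0 1 2 3 4 6 7 8 8 9 10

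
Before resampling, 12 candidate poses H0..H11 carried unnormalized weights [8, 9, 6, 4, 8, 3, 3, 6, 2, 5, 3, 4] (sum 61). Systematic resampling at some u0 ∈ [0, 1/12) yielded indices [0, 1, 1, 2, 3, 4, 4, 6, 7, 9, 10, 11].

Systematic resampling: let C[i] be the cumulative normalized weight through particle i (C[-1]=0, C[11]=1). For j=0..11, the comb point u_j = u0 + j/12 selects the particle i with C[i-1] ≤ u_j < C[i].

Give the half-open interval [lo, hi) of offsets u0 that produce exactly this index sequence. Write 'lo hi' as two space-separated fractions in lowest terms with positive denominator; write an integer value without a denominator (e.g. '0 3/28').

13/244 9/122

C = [8/61, 17/61, 23/61, 27/61, 35/61, 38/61, 41/61, 47/61, 49/61, 54/61, 57/61, 1]
j=0 picked index 0: u0 ∈ [0, 8/61)
j=1 picked index 1: u0 ∈ [35/732, 143/732)
j=2 picked index 1: u0 ∈ [-13/366, 41/366)
j=3 picked index 2: u0 ∈ [7/244, 31/244)
j=4 picked index 3: u0 ∈ [8/183, 20/183)
j=5 picked index 4: u0 ∈ [19/732, 115/732)
j=6 picked index 4: u0 ∈ [-7/122, 9/122)
j=7 picked index 6: u0 ∈ [29/732, 65/732)
j=8 picked index 7: u0 ∈ [1/183, 19/183)
j=9 picked index 9: u0 ∈ [13/244, 33/244)
j=10 picked index 10: u0 ∈ [19/366, 37/366)
j=11 picked index 11: u0 ∈ [13/732, 1/12)
intersection: [13/244, 9/122)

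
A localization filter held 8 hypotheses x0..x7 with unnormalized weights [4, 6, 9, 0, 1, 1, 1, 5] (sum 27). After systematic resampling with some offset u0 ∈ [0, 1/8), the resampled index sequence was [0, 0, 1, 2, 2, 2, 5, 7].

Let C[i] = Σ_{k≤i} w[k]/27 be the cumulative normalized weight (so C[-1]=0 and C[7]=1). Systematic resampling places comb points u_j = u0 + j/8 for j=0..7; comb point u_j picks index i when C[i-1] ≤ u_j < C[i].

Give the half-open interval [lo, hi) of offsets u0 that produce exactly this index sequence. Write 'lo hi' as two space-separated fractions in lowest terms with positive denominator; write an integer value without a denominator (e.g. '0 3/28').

C = [4/27, 10/27, 19/27, 19/27, 20/27, 7/9, 22/27, 1]
j=0 picked index 0: u0 ∈ [0, 4/27)
j=1 picked index 0: u0 ∈ [-1/8, 5/216)
j=2 picked index 1: u0 ∈ [-11/108, 13/108)
j=3 picked index 2: u0 ∈ [-1/216, 71/216)
j=4 picked index 2: u0 ∈ [-7/54, 11/54)
j=5 picked index 2: u0 ∈ [-55/216, 17/216)
j=6 picked index 5: u0 ∈ [-1/108, 1/36)
j=7 picked index 7: u0 ∈ [-13/216, 1/8)
intersection: [0, 5/216)

0 5/216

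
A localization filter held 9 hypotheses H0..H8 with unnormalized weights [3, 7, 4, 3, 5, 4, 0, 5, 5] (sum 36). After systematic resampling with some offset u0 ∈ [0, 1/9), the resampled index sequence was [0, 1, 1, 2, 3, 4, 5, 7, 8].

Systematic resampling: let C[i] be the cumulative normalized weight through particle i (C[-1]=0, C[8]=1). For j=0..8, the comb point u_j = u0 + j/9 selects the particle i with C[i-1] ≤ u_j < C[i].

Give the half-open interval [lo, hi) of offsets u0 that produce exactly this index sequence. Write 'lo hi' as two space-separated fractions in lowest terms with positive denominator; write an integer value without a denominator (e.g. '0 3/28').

0 1/36

C = [1/12, 5/18, 7/18, 17/36, 11/18, 13/18, 13/18, 31/36, 1]
j=0 picked index 0: u0 ∈ [0, 1/12)
j=1 picked index 1: u0 ∈ [-1/36, 1/6)
j=2 picked index 1: u0 ∈ [-5/36, 1/18)
j=3 picked index 2: u0 ∈ [-1/18, 1/18)
j=4 picked index 3: u0 ∈ [-1/18, 1/36)
j=5 picked index 4: u0 ∈ [-1/12, 1/18)
j=6 picked index 5: u0 ∈ [-1/18, 1/18)
j=7 picked index 7: u0 ∈ [-1/18, 1/12)
j=8 picked index 8: u0 ∈ [-1/36, 1/9)
intersection: [0, 1/36)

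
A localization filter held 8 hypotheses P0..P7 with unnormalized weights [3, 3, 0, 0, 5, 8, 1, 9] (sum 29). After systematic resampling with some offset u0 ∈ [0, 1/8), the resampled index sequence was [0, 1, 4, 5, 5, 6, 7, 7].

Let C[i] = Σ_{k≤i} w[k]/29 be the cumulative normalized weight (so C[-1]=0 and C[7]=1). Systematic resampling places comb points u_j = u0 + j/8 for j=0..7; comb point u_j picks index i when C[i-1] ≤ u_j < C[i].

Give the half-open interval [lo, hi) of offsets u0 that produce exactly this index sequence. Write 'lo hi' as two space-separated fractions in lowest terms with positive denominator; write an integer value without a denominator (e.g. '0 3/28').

C = [3/29, 6/29, 6/29, 6/29, 11/29, 19/29, 20/29, 1]
j=0 picked index 0: u0 ∈ [0, 3/29)
j=1 picked index 1: u0 ∈ [-5/232, 19/232)
j=2 picked index 4: u0 ∈ [-5/116, 15/116)
j=3 picked index 5: u0 ∈ [1/232, 65/232)
j=4 picked index 5: u0 ∈ [-7/58, 9/58)
j=5 picked index 6: u0 ∈ [7/232, 15/232)
j=6 picked index 7: u0 ∈ [-7/116, 1/4)
j=7 picked index 7: u0 ∈ [-43/232, 1/8)
intersection: [7/232, 15/232)

7/232 15/232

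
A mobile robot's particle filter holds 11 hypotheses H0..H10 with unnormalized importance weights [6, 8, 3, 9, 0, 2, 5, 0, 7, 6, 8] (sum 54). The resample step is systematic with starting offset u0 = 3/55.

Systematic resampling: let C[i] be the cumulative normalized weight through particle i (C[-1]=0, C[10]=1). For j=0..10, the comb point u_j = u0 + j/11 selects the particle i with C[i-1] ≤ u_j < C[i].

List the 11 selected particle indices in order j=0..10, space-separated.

0 1 1 3 3 5 6 8 9 10 10

C = [1/9, 7/27, 17/54, 13/27, 13/27, 14/27, 11/18, 11/18, 20/27, 23/27, 1]
j=0: u_0=3/55 ∈ [0, 1/9) → index 0
j=1: u_1=8/55 ∈ [1/9, 7/27) → index 1
j=2: u_2=13/55 ∈ [1/9, 7/27) → index 1
j=3: u_3=18/55 ∈ [17/54, 13/27) → index 3
j=4: u_4=23/55 ∈ [17/54, 13/27) → index 3
j=5: u_5=28/55 ∈ [13/27, 14/27) → index 5
j=6: u_6=3/5 ∈ [14/27, 11/18) → index 6
j=7: u_7=38/55 ∈ [11/18, 20/27) → index 8
j=8: u_8=43/55 ∈ [20/27, 23/27) → index 9
j=9: u_9=48/55 ∈ [23/27, 1) → index 10
j=10: u_10=53/55 ∈ [23/27, 1) → index 10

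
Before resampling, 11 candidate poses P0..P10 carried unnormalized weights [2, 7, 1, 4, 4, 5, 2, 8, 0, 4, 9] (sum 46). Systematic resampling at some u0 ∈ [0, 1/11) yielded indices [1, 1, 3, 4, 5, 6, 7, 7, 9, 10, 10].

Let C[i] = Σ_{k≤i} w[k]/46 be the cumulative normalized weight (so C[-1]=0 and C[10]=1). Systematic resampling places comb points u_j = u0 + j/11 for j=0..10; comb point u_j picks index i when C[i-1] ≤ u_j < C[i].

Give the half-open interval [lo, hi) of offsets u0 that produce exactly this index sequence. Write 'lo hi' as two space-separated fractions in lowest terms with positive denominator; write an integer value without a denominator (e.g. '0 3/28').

1/22 39/506

C = [1/23, 9/46, 5/23, 7/23, 9/23, 1/2, 25/46, 33/46, 33/46, 37/46, 1]
j=0 picked index 1: u0 ∈ [1/23, 9/46)
j=1 picked index 1: u0 ∈ [-12/253, 53/506)
j=2 picked index 3: u0 ∈ [9/253, 31/253)
j=3 picked index 4: u0 ∈ [8/253, 30/253)
j=4 picked index 5: u0 ∈ [7/253, 3/22)
j=5 picked index 6: u0 ∈ [1/22, 45/506)
j=6 picked index 7: u0 ∈ [-1/506, 87/506)
j=7 picked index 7: u0 ∈ [-47/506, 41/506)
j=8 picked index 9: u0 ∈ [-5/506, 39/506)
j=9 picked index 10: u0 ∈ [-7/506, 2/11)
j=10 picked index 10: u0 ∈ [-53/506, 1/11)
intersection: [1/22, 39/506)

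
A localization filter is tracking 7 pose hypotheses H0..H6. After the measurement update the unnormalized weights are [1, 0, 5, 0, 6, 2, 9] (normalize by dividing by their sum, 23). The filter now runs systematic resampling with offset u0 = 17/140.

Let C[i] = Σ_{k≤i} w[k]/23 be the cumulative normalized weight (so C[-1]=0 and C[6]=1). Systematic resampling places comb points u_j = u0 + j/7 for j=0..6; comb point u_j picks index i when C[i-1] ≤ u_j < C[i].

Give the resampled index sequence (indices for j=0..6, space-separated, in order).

2 4 4 5 6 6 6

C = [1/23, 1/23, 6/23, 6/23, 12/23, 14/23, 1]
j=0: u_0=17/140 ∈ [1/23, 6/23) → index 2
j=1: u_1=37/140 ∈ [6/23, 12/23) → index 4
j=2: u_2=57/140 ∈ [6/23, 12/23) → index 4
j=3: u_3=11/20 ∈ [12/23, 14/23) → index 5
j=4: u_4=97/140 ∈ [14/23, 1) → index 6
j=5: u_5=117/140 ∈ [14/23, 1) → index 6
j=6: u_6=137/140 ∈ [14/23, 1) → index 6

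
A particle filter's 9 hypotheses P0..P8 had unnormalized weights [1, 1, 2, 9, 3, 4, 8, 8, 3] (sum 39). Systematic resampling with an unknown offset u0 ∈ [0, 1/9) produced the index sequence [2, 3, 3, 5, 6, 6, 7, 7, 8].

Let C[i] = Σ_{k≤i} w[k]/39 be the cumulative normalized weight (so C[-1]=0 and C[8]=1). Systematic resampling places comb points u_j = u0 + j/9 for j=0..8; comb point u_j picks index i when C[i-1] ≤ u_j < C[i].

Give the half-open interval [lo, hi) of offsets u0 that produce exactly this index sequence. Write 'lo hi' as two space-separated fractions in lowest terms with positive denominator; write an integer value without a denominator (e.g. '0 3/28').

C = [1/39, 2/39, 4/39, 1/3, 16/39, 20/39, 28/39, 12/13, 1]
j=0 picked index 2: u0 ∈ [2/39, 4/39)
j=1 picked index 3: u0 ∈ [-1/117, 2/9)
j=2 picked index 3: u0 ∈ [-14/117, 1/9)
j=3 picked index 5: u0 ∈ [1/13, 7/39)
j=4 picked index 6: u0 ∈ [8/117, 32/117)
j=5 picked index 6: u0 ∈ [-5/117, 19/117)
j=6 picked index 7: u0 ∈ [2/39, 10/39)
j=7 picked index 7: u0 ∈ [-7/117, 17/117)
j=8 picked index 8: u0 ∈ [4/117, 1/9)
intersection: [1/13, 4/39)

1/13 4/39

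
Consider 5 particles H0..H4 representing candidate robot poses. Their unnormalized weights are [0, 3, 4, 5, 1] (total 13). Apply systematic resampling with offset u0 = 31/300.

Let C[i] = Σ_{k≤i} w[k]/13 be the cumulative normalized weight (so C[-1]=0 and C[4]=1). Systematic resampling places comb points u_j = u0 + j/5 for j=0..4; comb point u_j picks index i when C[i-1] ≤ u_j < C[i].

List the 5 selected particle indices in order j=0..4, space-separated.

1 2 2 3 3

C = [0, 3/13, 7/13, 12/13, 1]
j=0: u_0=31/300 ∈ [0, 3/13) → index 1
j=1: u_1=91/300 ∈ [3/13, 7/13) → index 2
j=2: u_2=151/300 ∈ [3/13, 7/13) → index 2
j=3: u_3=211/300 ∈ [7/13, 12/13) → index 3
j=4: u_4=271/300 ∈ [7/13, 12/13) → index 3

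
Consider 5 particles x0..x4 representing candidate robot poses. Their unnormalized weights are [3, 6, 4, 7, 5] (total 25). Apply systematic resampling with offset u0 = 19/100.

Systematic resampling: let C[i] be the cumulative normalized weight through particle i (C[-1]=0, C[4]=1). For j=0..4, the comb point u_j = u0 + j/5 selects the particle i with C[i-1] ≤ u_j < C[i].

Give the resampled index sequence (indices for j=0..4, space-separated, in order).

1 2 3 3 4

C = [3/25, 9/25, 13/25, 4/5, 1]
j=0: u_0=19/100 ∈ [3/25, 9/25) → index 1
j=1: u_1=39/100 ∈ [9/25, 13/25) → index 2
j=2: u_2=59/100 ∈ [13/25, 4/5) → index 3
j=3: u_3=79/100 ∈ [13/25, 4/5) → index 3
j=4: u_4=99/100 ∈ [4/5, 1) → index 4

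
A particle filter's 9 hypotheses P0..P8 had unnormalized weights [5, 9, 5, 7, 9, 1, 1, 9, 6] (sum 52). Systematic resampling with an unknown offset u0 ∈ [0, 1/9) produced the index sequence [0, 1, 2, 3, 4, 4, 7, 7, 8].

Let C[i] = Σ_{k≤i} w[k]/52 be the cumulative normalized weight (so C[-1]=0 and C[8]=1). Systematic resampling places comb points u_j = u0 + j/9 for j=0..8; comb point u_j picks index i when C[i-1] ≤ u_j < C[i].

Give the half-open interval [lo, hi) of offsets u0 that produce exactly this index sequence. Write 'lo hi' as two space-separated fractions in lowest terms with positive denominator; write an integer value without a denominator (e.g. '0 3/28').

1/18 5/52

C = [5/52, 7/26, 19/52, 1/2, 35/52, 9/13, 37/52, 23/26, 1]
j=0 picked index 0: u0 ∈ [0, 5/52)
j=1 picked index 1: u0 ∈ [-7/468, 37/234)
j=2 picked index 2: u0 ∈ [11/234, 67/468)
j=3 picked index 3: u0 ∈ [5/156, 1/6)
j=4 picked index 4: u0 ∈ [1/18, 107/468)
j=5 picked index 4: u0 ∈ [-1/18, 55/468)
j=6 picked index 7: u0 ∈ [7/156, 17/78)
j=7 picked index 7: u0 ∈ [-31/468, 25/234)
j=8 picked index 8: u0 ∈ [-1/234, 1/9)
intersection: [1/18, 5/52)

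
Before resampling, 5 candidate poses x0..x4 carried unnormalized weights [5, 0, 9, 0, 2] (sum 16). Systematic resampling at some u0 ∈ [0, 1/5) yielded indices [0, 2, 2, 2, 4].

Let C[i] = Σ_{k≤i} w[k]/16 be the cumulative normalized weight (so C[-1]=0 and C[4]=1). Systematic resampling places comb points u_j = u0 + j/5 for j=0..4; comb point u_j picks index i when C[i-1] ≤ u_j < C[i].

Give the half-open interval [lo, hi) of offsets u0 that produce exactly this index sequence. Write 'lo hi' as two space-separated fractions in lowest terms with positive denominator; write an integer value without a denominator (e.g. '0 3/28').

C = [5/16, 5/16, 7/8, 7/8, 1]
j=0 picked index 0: u0 ∈ [0, 5/16)
j=1 picked index 2: u0 ∈ [9/80, 27/40)
j=2 picked index 2: u0 ∈ [-7/80, 19/40)
j=3 picked index 2: u0 ∈ [-23/80, 11/40)
j=4 picked index 4: u0 ∈ [3/40, 1/5)
intersection: [9/80, 1/5)

9/80 1/5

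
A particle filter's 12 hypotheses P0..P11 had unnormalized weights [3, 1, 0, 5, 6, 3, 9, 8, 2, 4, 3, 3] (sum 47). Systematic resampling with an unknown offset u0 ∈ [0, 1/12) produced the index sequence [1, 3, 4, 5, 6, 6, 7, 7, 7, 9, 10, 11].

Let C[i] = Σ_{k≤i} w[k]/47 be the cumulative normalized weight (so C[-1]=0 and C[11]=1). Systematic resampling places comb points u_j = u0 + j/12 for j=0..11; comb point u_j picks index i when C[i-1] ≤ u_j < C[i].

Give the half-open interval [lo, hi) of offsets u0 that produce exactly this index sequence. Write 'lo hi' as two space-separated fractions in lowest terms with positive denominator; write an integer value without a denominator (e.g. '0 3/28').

7/94 11/141

C = [3/47, 4/47, 4/47, 9/47, 15/47, 18/47, 27/47, 35/47, 37/47, 41/47, 44/47, 1]
j=0 picked index 1: u0 ∈ [3/47, 4/47)
j=1 picked index 3: u0 ∈ [1/564, 61/564)
j=2 picked index 4: u0 ∈ [7/282, 43/282)
j=3 picked index 5: u0 ∈ [13/188, 25/188)
j=4 picked index 6: u0 ∈ [7/141, 34/141)
j=5 picked index 6: u0 ∈ [-19/564, 89/564)
j=6 picked index 7: u0 ∈ [7/94, 23/94)
j=7 picked index 7: u0 ∈ [-5/564, 91/564)
j=8 picked index 7: u0 ∈ [-13/141, 11/141)
j=9 picked index 9: u0 ∈ [7/188, 23/188)
j=10 picked index 10: u0 ∈ [11/282, 29/282)
j=11 picked index 11: u0 ∈ [11/564, 1/12)
intersection: [7/94, 11/141)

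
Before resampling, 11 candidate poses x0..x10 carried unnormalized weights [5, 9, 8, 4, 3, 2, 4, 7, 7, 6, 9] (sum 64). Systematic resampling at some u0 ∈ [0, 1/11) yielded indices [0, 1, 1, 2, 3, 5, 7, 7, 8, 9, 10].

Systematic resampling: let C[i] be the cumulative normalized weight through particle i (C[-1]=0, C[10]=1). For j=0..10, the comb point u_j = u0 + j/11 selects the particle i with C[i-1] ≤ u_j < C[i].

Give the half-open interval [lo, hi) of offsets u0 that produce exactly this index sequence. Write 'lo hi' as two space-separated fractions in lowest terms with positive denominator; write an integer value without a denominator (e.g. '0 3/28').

1/704 7/352

C = [5/64, 7/32, 11/32, 13/32, 29/64, 31/64, 35/64, 21/32, 49/64, 55/64, 1]
j=0 picked index 0: u0 ∈ [0, 5/64)
j=1 picked index 1: u0 ∈ [-9/704, 45/352)
j=2 picked index 1: u0 ∈ [-73/704, 13/352)
j=3 picked index 2: u0 ∈ [-19/352, 25/352)
j=4 picked index 3: u0 ∈ [-7/352, 15/352)
j=5 picked index 5: u0 ∈ [-1/704, 21/704)
j=6 picked index 7: u0 ∈ [1/704, 39/352)
j=7 picked index 7: u0 ∈ [-63/704, 7/352)
j=8 picked index 8: u0 ∈ [-25/352, 27/704)
j=9 picked index 9: u0 ∈ [-37/704, 29/704)
j=10 picked index 10: u0 ∈ [-35/704, 1/11)
intersection: [1/704, 7/352)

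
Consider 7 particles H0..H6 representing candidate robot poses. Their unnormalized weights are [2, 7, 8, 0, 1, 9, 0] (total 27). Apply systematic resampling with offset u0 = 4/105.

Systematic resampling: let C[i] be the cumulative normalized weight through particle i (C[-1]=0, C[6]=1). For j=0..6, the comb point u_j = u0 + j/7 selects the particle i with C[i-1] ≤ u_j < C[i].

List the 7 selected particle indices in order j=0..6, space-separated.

C = [2/27, 1/3, 17/27, 17/27, 2/3, 1, 1]
j=0: u_0=4/105 ∈ [0, 2/27) → index 0
j=1: u_1=19/105 ∈ [2/27, 1/3) → index 1
j=2: u_2=34/105 ∈ [2/27, 1/3) → index 1
j=3: u_3=7/15 ∈ [1/3, 17/27) → index 2
j=4: u_4=64/105 ∈ [1/3, 17/27) → index 2
j=5: u_5=79/105 ∈ [2/3, 1) → index 5
j=6: u_6=94/105 ∈ [2/3, 1) → index 5

0 1 1 2 2 5 5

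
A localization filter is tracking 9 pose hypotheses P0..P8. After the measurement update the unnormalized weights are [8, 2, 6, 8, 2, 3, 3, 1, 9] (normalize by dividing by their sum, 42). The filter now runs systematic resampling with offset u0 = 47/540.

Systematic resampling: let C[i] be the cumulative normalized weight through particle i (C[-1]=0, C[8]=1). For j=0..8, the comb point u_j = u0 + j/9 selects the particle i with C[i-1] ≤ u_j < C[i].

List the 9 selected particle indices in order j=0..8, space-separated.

0 1 2 3 3 5 6 8 8

C = [4/21, 5/21, 8/21, 4/7, 13/21, 29/42, 16/21, 11/14, 1]
j=0: u_0=47/540 ∈ [0, 4/21) → index 0
j=1: u_1=107/540 ∈ [4/21, 5/21) → index 1
j=2: u_2=167/540 ∈ [5/21, 8/21) → index 2
j=3: u_3=227/540 ∈ [8/21, 4/7) → index 3
j=4: u_4=287/540 ∈ [8/21, 4/7) → index 3
j=5: u_5=347/540 ∈ [13/21, 29/42) → index 5
j=6: u_6=407/540 ∈ [29/42, 16/21) → index 6
j=7: u_7=467/540 ∈ [11/14, 1) → index 8
j=8: u_8=527/540 ∈ [11/14, 1) → index 8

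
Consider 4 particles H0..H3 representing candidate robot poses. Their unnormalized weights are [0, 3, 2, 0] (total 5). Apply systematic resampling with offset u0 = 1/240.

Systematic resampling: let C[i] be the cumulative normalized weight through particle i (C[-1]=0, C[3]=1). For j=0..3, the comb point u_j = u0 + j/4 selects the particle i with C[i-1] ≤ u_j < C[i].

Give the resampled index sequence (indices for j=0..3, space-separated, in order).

1 1 1 2

C = [0, 3/5, 1, 1]
j=0: u_0=1/240 ∈ [0, 3/5) → index 1
j=1: u_1=61/240 ∈ [0, 3/5) → index 1
j=2: u_2=121/240 ∈ [0, 3/5) → index 1
j=3: u_3=181/240 ∈ [3/5, 1) → index 2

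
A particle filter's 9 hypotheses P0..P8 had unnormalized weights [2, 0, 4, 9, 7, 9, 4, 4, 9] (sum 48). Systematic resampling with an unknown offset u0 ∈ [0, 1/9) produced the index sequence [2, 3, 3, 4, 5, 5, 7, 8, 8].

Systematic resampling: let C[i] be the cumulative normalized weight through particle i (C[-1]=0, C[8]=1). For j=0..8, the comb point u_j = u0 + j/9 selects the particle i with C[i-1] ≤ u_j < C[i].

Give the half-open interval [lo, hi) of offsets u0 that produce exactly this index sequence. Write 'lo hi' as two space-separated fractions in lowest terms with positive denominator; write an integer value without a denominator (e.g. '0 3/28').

1/16 13/144

C = [1/24, 1/24, 1/8, 5/16, 11/24, 31/48, 35/48, 13/16, 1]
j=0 picked index 2: u0 ∈ [1/24, 1/8)
j=1 picked index 3: u0 ∈ [1/72, 29/144)
j=2 picked index 3: u0 ∈ [-7/72, 13/144)
j=3 picked index 4: u0 ∈ [-1/48, 1/8)
j=4 picked index 5: u0 ∈ [1/72, 29/144)
j=5 picked index 5: u0 ∈ [-7/72, 13/144)
j=6 picked index 7: u0 ∈ [1/16, 7/48)
j=7 picked index 8: u0 ∈ [5/144, 2/9)
j=8 picked index 8: u0 ∈ [-11/144, 1/9)
intersection: [1/16, 13/144)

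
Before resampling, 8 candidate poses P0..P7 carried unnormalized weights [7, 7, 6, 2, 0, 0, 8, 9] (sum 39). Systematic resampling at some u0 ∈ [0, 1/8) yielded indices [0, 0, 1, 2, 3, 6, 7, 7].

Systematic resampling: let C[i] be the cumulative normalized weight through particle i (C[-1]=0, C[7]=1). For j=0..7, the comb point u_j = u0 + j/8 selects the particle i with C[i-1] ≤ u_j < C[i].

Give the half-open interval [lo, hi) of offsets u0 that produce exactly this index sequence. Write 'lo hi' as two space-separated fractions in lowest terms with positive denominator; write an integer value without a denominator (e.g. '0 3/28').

C = [7/39, 14/39, 20/39, 22/39, 22/39, 22/39, 10/13, 1]
j=0 picked index 0: u0 ∈ [0, 7/39)
j=1 picked index 0: u0 ∈ [-1/8, 17/312)
j=2 picked index 1: u0 ∈ [-11/156, 17/156)
j=3 picked index 2: u0 ∈ [-5/312, 43/312)
j=4 picked index 3: u0 ∈ [1/78, 5/78)
j=5 picked index 6: u0 ∈ [-19/312, 15/104)
j=6 picked index 7: u0 ∈ [1/52, 1/4)
j=7 picked index 7: u0 ∈ [-11/104, 1/8)
intersection: [1/52, 17/312)

1/52 17/312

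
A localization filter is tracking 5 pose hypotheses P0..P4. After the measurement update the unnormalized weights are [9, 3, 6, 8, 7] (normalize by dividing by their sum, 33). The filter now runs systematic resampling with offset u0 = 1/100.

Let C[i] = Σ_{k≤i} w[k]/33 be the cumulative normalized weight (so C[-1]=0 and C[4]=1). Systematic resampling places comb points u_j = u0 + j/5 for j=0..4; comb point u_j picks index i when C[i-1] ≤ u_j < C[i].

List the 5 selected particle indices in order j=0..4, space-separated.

0 0 2 3 4

C = [3/11, 4/11, 6/11, 26/33, 1]
j=0: u_0=1/100 ∈ [0, 3/11) → index 0
j=1: u_1=21/100 ∈ [0, 3/11) → index 0
j=2: u_2=41/100 ∈ [4/11, 6/11) → index 2
j=3: u_3=61/100 ∈ [6/11, 26/33) → index 3
j=4: u_4=81/100 ∈ [26/33, 1) → index 4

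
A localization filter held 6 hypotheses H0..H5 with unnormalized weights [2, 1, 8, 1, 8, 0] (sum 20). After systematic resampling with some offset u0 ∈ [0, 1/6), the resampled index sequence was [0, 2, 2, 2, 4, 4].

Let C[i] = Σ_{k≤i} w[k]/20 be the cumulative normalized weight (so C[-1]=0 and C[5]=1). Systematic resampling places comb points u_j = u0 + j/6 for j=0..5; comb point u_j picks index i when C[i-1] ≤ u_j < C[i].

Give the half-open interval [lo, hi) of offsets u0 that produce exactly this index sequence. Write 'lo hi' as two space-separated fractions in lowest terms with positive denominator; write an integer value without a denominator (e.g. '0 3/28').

0 1/20

C = [1/10, 3/20, 11/20, 3/5, 1, 1]
j=0 picked index 0: u0 ∈ [0, 1/10)
j=1 picked index 2: u0 ∈ [-1/60, 23/60)
j=2 picked index 2: u0 ∈ [-11/60, 13/60)
j=3 picked index 2: u0 ∈ [-7/20, 1/20)
j=4 picked index 4: u0 ∈ [-1/15, 1/3)
j=5 picked index 4: u0 ∈ [-7/30, 1/6)
intersection: [0, 1/20)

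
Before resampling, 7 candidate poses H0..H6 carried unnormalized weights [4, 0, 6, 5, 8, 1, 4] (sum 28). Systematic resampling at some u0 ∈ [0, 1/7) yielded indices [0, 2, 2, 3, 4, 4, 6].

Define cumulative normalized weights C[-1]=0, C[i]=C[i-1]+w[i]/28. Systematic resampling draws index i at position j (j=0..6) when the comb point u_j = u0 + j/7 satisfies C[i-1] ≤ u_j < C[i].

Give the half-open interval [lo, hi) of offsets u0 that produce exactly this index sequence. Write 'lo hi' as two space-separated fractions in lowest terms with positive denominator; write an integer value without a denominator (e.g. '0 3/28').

C = [1/7, 1/7, 5/14, 15/28, 23/28, 6/7, 1]
j=0 picked index 0: u0 ∈ [0, 1/7)
j=1 picked index 2: u0 ∈ [0, 3/14)
j=2 picked index 2: u0 ∈ [-1/7, 1/14)
j=3 picked index 3: u0 ∈ [-1/14, 3/28)
j=4 picked index 4: u0 ∈ [-1/28, 1/4)
j=5 picked index 4: u0 ∈ [-5/28, 3/28)
j=6 picked index 6: u0 ∈ [0, 1/7)
intersection: [0, 1/14)

0 1/14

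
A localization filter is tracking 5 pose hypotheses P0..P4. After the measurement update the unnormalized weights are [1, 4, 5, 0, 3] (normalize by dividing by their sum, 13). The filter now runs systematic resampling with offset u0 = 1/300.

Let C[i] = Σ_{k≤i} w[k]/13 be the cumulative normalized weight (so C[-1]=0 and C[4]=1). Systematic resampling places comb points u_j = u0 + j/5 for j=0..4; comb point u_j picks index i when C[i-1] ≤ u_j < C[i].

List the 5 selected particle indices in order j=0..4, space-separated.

0 1 2 2 4

C = [1/13, 5/13, 10/13, 10/13, 1]
j=0: u_0=1/300 ∈ [0, 1/13) → index 0
j=1: u_1=61/300 ∈ [1/13, 5/13) → index 1
j=2: u_2=121/300 ∈ [5/13, 10/13) → index 2
j=3: u_3=181/300 ∈ [5/13, 10/13) → index 2
j=4: u_4=241/300 ∈ [10/13, 1) → index 4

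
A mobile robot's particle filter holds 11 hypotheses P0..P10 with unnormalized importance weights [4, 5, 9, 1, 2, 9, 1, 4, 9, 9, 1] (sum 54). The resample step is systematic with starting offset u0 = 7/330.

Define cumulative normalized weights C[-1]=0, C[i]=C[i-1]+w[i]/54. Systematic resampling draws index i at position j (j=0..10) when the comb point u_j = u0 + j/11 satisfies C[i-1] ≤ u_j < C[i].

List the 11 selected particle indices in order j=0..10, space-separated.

C = [2/27, 1/6, 1/3, 19/54, 7/18, 5/9, 31/54, 35/54, 22/27, 53/54, 1]
j=0: u_0=7/330 ∈ [0, 2/27) → index 0
j=1: u_1=37/330 ∈ [2/27, 1/6) → index 1
j=2: u_2=67/330 ∈ [1/6, 1/3) → index 2
j=3: u_3=97/330 ∈ [1/6, 1/3) → index 2
j=4: u_4=127/330 ∈ [19/54, 7/18) → index 4
j=5: u_5=157/330 ∈ [7/18, 5/9) → index 5
j=6: u_6=17/30 ∈ [5/9, 31/54) → index 6
j=7: u_7=217/330 ∈ [35/54, 22/27) → index 8
j=8: u_8=247/330 ∈ [35/54, 22/27) → index 8
j=9: u_9=277/330 ∈ [22/27, 53/54) → index 9
j=10: u_10=307/330 ∈ [22/27, 53/54) → index 9

0 1 2 2 4 5 6 8 8 9 9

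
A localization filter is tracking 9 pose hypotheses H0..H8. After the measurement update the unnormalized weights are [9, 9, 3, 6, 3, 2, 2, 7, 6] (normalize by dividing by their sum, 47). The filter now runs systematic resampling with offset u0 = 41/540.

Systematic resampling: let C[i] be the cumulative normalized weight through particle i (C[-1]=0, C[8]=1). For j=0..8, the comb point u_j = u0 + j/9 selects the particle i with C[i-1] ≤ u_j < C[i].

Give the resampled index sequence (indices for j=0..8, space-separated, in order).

C = [9/47, 18/47, 21/47, 27/47, 30/47, 32/47, 34/47, 41/47, 1]
j=0: u_0=41/540 ∈ [0, 9/47) → index 0
j=1: u_1=101/540 ∈ [0, 9/47) → index 0
j=2: u_2=161/540 ∈ [9/47, 18/47) → index 1
j=3: u_3=221/540 ∈ [18/47, 21/47) → index 2
j=4: u_4=281/540 ∈ [21/47, 27/47) → index 3
j=5: u_5=341/540 ∈ [27/47, 30/47) → index 4
j=6: u_6=401/540 ∈ [34/47, 41/47) → index 7
j=7: u_7=461/540 ∈ [34/47, 41/47) → index 7
j=8: u_8=521/540 ∈ [41/47, 1) → index 8

0 0 1 2 3 4 7 7 8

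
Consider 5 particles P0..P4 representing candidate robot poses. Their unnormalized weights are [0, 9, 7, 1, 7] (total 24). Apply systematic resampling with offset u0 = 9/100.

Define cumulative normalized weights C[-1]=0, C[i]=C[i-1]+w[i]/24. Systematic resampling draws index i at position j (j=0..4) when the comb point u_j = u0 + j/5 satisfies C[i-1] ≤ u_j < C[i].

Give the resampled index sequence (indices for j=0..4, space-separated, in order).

1 1 2 3 4

C = [0, 3/8, 2/3, 17/24, 1]
j=0: u_0=9/100 ∈ [0, 3/8) → index 1
j=1: u_1=29/100 ∈ [0, 3/8) → index 1
j=2: u_2=49/100 ∈ [3/8, 2/3) → index 2
j=3: u_3=69/100 ∈ [2/3, 17/24) → index 3
j=4: u_4=89/100 ∈ [17/24, 1) → index 4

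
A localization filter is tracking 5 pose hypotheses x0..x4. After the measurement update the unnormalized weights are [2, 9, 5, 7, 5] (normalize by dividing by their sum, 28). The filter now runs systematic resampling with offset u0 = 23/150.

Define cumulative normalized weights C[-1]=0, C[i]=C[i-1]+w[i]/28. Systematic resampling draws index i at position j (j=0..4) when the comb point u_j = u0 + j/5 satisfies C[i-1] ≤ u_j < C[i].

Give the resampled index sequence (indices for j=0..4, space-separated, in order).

1 1 2 3 4

C = [1/14, 11/28, 4/7, 23/28, 1]
j=0: u_0=23/150 ∈ [1/14, 11/28) → index 1
j=1: u_1=53/150 ∈ [1/14, 11/28) → index 1
j=2: u_2=83/150 ∈ [11/28, 4/7) → index 2
j=3: u_3=113/150 ∈ [4/7, 23/28) → index 3
j=4: u_4=143/150 ∈ [23/28, 1) → index 4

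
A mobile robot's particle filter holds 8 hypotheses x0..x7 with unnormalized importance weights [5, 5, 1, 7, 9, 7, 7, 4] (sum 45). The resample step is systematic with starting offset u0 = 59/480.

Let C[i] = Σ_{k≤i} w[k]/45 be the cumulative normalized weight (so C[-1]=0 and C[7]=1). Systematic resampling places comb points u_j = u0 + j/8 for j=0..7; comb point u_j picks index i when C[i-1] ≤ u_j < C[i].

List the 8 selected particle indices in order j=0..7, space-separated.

C = [1/9, 2/9, 11/45, 2/5, 3/5, 34/45, 41/45, 1]
j=0: u_0=59/480 ∈ [1/9, 2/9) → index 1
j=1: u_1=119/480 ∈ [11/45, 2/5) → index 3
j=2: u_2=179/480 ∈ [11/45, 2/5) → index 3
j=3: u_3=239/480 ∈ [2/5, 3/5) → index 4
j=4: u_4=299/480 ∈ [3/5, 34/45) → index 5
j=5: u_5=359/480 ∈ [3/5, 34/45) → index 5
j=6: u_6=419/480 ∈ [34/45, 41/45) → index 6
j=7: u_7=479/480 ∈ [41/45, 1) → index 7

1 3 3 4 5 5 6 7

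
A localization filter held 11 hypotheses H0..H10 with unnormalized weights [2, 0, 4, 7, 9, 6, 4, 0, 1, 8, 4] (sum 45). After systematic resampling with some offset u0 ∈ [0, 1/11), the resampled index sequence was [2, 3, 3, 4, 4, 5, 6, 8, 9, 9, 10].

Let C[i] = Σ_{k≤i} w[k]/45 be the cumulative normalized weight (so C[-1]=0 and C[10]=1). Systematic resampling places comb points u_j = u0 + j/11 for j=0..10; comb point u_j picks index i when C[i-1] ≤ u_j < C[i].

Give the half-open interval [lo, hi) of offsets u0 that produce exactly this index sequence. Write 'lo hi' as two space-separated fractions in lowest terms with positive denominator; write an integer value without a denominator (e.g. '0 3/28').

C = [2/45, 2/45, 2/15, 13/45, 22/45, 28/45, 32/45, 32/45, 11/15, 41/45, 1]
j=0 picked index 2: u0 ∈ [2/45, 2/15)
j=1 picked index 3: u0 ∈ [7/165, 98/495)
j=2 picked index 3: u0 ∈ [-8/165, 53/495)
j=3 picked index 4: u0 ∈ [8/495, 107/495)
j=4 picked index 4: u0 ∈ [-37/495, 62/495)
j=5 picked index 5: u0 ∈ [17/495, 83/495)
j=6 picked index 6: u0 ∈ [38/495, 82/495)
j=7 picked index 8: u0 ∈ [37/495, 16/165)
j=8 picked index 9: u0 ∈ [1/165, 91/495)
j=9 picked index 9: u0 ∈ [-14/165, 46/495)
j=10 picked index 10: u0 ∈ [1/495, 1/11)
intersection: [38/495, 1/11)

38/495 1/11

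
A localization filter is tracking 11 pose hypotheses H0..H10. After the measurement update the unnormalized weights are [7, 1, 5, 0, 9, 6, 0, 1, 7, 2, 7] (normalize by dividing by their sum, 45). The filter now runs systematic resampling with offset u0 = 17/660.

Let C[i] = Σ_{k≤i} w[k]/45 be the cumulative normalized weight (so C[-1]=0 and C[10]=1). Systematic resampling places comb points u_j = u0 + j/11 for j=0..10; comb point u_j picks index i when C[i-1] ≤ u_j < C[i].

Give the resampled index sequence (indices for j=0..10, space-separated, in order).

C = [7/45, 8/45, 13/45, 13/45, 22/45, 28/45, 28/45, 29/45, 4/5, 38/45, 1]
j=0: u_0=17/660 ∈ [0, 7/45) → index 0
j=1: u_1=7/60 ∈ [0, 7/45) → index 0
j=2: u_2=137/660 ∈ [8/45, 13/45) → index 2
j=3: u_3=197/660 ∈ [13/45, 22/45) → index 4
j=4: u_4=257/660 ∈ [13/45, 22/45) → index 4
j=5: u_5=317/660 ∈ [13/45, 22/45) → index 4
j=6: u_6=377/660 ∈ [22/45, 28/45) → index 5
j=7: u_7=437/660 ∈ [29/45, 4/5) → index 8
j=8: u_8=497/660 ∈ [29/45, 4/5) → index 8
j=9: u_9=557/660 ∈ [4/5, 38/45) → index 9
j=10: u_10=617/660 ∈ [38/45, 1) → index 10

0 0 2 4 4 4 5 8 8 9 10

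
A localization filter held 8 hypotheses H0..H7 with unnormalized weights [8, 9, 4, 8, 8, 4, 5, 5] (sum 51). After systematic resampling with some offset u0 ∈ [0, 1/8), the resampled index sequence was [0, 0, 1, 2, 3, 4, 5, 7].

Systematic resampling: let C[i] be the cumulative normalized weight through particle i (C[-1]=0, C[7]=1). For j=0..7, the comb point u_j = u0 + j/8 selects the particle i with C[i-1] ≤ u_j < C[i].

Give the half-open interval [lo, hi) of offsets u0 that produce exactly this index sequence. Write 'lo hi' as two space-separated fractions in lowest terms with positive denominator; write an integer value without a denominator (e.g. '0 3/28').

C = [8/51, 1/3, 7/17, 29/51, 37/51, 41/51, 46/51, 1]
j=0 picked index 0: u0 ∈ [0, 8/51)
j=1 picked index 0: u0 ∈ [-1/8, 13/408)
j=2 picked index 1: u0 ∈ [-19/204, 1/12)
j=3 picked index 2: u0 ∈ [-1/24, 5/136)
j=4 picked index 3: u0 ∈ [-3/34, 7/102)
j=5 picked index 4: u0 ∈ [-23/408, 41/408)
j=6 picked index 5: u0 ∈ [-5/204, 11/204)
j=7 picked index 7: u0 ∈ [11/408, 1/8)
intersection: [11/408, 13/408)

11/408 13/408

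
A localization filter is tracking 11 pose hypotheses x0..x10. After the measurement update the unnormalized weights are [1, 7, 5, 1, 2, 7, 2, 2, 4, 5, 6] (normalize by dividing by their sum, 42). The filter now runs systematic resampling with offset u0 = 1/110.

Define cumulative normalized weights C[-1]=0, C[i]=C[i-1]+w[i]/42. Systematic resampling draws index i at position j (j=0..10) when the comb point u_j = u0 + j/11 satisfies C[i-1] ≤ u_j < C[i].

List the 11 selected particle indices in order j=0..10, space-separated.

C = [1/42, 4/21, 13/42, 1/3, 8/21, 23/42, 25/42, 9/14, 31/42, 6/7, 1]
j=0: u_0=1/110 ∈ [0, 1/42) → index 0
j=1: u_1=1/10 ∈ [1/42, 4/21) → index 1
j=2: u_2=21/110 ∈ [4/21, 13/42) → index 2
j=3: u_3=31/110 ∈ [4/21, 13/42) → index 2
j=4: u_4=41/110 ∈ [1/3, 8/21) → index 4
j=5: u_5=51/110 ∈ [8/21, 23/42) → index 5
j=6: u_6=61/110 ∈ [23/42, 25/42) → index 6
j=7: u_7=71/110 ∈ [9/14, 31/42) → index 8
j=8: u_8=81/110 ∈ [9/14, 31/42) → index 8
j=9: u_9=91/110 ∈ [31/42, 6/7) → index 9
j=10: u_10=101/110 ∈ [6/7, 1) → index 10

0 1 2 2 4 5 6 8 8 9 10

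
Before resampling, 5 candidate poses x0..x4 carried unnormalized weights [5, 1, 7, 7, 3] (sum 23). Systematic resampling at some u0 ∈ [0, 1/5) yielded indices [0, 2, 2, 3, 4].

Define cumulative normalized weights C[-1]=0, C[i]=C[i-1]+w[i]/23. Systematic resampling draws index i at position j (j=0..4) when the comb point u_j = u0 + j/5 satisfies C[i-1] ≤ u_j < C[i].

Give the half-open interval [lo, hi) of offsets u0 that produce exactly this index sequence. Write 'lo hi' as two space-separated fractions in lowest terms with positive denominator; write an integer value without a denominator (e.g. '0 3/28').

C = [5/23, 6/23, 13/23, 20/23, 1]
j=0 picked index 0: u0 ∈ [0, 5/23)
j=1 picked index 2: u0 ∈ [7/115, 42/115)
j=2 picked index 2: u0 ∈ [-16/115, 19/115)
j=3 picked index 3: u0 ∈ [-4/115, 31/115)
j=4 picked index 4: u0 ∈ [8/115, 1/5)
intersection: [8/115, 19/115)

8/115 19/115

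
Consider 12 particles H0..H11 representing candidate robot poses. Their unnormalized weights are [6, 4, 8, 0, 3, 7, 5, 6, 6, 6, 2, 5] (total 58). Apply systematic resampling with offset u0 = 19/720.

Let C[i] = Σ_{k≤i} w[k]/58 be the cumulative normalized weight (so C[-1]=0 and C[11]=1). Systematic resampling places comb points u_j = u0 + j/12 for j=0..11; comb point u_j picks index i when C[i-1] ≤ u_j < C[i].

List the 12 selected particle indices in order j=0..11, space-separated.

C = [3/29, 5/29, 9/29, 9/29, 21/58, 14/29, 33/58, 39/58, 45/58, 51/58, 53/58, 1]
j=0: u_0=19/720 ∈ [0, 3/29) → index 0
j=1: u_1=79/720 ∈ [3/29, 5/29) → index 1
j=2: u_2=139/720 ∈ [5/29, 9/29) → index 2
j=3: u_3=199/720 ∈ [5/29, 9/29) → index 2
j=4: u_4=259/720 ∈ [9/29, 21/58) → index 4
j=5: u_5=319/720 ∈ [21/58, 14/29) → index 5
j=6: u_6=379/720 ∈ [14/29, 33/58) → index 6
j=7: u_7=439/720 ∈ [33/58, 39/58) → index 7
j=8: u_8=499/720 ∈ [39/58, 45/58) → index 8
j=9: u_9=559/720 ∈ [45/58, 51/58) → index 9
j=10: u_10=619/720 ∈ [45/58, 51/58) → index 9
j=11: u_11=679/720 ∈ [53/58, 1) → index 11

0 1 2 2 4 5 6 7 8 9 9 11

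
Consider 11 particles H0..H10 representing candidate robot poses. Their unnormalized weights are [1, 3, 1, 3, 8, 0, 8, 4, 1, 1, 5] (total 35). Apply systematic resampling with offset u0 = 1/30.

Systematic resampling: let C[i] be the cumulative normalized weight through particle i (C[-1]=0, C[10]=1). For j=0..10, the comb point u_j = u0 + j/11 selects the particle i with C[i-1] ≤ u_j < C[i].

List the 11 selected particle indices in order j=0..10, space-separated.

C = [1/35, 4/35, 1/7, 8/35, 16/35, 16/35, 24/35, 4/5, 29/35, 6/7, 1]
j=0: u_0=1/30 ∈ [1/35, 4/35) → index 1
j=1: u_1=41/330 ∈ [4/35, 1/7) → index 2
j=2: u_2=71/330 ∈ [1/7, 8/35) → index 3
j=3: u_3=101/330 ∈ [8/35, 16/35) → index 4
j=4: u_4=131/330 ∈ [8/35, 16/35) → index 4
j=5: u_5=161/330 ∈ [16/35, 24/35) → index 6
j=6: u_6=191/330 ∈ [16/35, 24/35) → index 6
j=7: u_7=221/330 ∈ [16/35, 24/35) → index 6
j=8: u_8=251/330 ∈ [24/35, 4/5) → index 7
j=9: u_9=281/330 ∈ [29/35, 6/7) → index 9
j=10: u_10=311/330 ∈ [6/7, 1) → index 10

1 2 3 4 4 6 6 6 7 9 10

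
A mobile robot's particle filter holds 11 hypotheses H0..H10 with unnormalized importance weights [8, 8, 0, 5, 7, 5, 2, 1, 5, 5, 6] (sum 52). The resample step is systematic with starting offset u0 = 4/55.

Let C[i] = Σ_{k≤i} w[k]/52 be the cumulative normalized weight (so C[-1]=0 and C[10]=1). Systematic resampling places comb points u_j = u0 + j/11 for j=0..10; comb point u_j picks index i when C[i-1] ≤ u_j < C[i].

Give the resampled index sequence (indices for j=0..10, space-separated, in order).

C = [2/13, 4/13, 4/13, 21/52, 7/13, 33/52, 35/52, 9/13, 41/52, 23/26, 1]
j=0: u_0=4/55 ∈ [0, 2/13) → index 0
j=1: u_1=9/55 ∈ [2/13, 4/13) → index 1
j=2: u_2=14/55 ∈ [2/13, 4/13) → index 1
j=3: u_3=19/55 ∈ [4/13, 21/52) → index 3
j=4: u_4=24/55 ∈ [21/52, 7/13) → index 4
j=5: u_5=29/55 ∈ [21/52, 7/13) → index 4
j=6: u_6=34/55 ∈ [7/13, 33/52) → index 5
j=7: u_7=39/55 ∈ [9/13, 41/52) → index 8
j=8: u_8=4/5 ∈ [41/52, 23/26) → index 9
j=9: u_9=49/55 ∈ [23/26, 1) → index 10
j=10: u_10=54/55 ∈ [23/26, 1) → index 10

0 1 1 3 4 4 5 8 9 10 10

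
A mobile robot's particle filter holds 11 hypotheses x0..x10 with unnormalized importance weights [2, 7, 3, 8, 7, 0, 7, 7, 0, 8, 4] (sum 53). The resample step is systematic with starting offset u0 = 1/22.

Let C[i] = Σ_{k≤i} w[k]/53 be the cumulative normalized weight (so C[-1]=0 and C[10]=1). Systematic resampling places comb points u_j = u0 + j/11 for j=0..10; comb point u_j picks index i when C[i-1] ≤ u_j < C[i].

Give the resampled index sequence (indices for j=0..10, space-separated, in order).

C = [2/53, 9/53, 12/53, 20/53, 27/53, 27/53, 34/53, 41/53, 41/53, 49/53, 1]
j=0: u_0=1/22 ∈ [2/53, 9/53) → index 1
j=1: u_1=3/22 ∈ [2/53, 9/53) → index 1
j=2: u_2=5/22 ∈ [12/53, 20/53) → index 3
j=3: u_3=7/22 ∈ [12/53, 20/53) → index 3
j=4: u_4=9/22 ∈ [20/53, 27/53) → index 4
j=5: u_5=1/2 ∈ [20/53, 27/53) → index 4
j=6: u_6=13/22 ∈ [27/53, 34/53) → index 6
j=7: u_7=15/22 ∈ [34/53, 41/53) → index 7
j=8: u_8=17/22 ∈ [34/53, 41/53) → index 7
j=9: u_9=19/22 ∈ [41/53, 49/53) → index 9
j=10: u_10=21/22 ∈ [49/53, 1) → index 10

1 1 3 3 4 4 6 7 7 9 10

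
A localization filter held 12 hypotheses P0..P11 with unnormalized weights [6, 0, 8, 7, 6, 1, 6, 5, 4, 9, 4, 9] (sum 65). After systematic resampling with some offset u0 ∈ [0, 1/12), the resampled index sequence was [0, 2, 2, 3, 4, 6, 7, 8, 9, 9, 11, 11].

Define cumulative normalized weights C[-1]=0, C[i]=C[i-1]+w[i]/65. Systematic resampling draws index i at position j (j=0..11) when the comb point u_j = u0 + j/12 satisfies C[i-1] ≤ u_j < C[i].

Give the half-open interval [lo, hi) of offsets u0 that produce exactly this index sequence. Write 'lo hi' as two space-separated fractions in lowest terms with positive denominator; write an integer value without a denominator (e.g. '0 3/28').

11/390 19/390

C = [6/65, 6/65, 14/65, 21/65, 27/65, 28/65, 34/65, 3/5, 43/65, 4/5, 56/65, 1]
j=0 picked index 0: u0 ∈ [0, 6/65)
j=1 picked index 2: u0 ∈ [7/780, 103/780)
j=2 picked index 2: u0 ∈ [-29/390, 19/390)
j=3 picked index 3: u0 ∈ [-9/260, 19/260)
j=4 picked index 4: u0 ∈ [-2/195, 16/195)
j=5 picked index 6: u0 ∈ [11/780, 83/780)
j=6 picked index 7: u0 ∈ [3/130, 1/10)
j=7 picked index 8: u0 ∈ [1/60, 61/780)
j=8 picked index 9: u0 ∈ [-1/195, 2/15)
j=9 picked index 9: u0 ∈ [-23/260, 1/20)
j=10 picked index 11: u0 ∈ [11/390, 1/6)
j=11 picked index 11: u0 ∈ [-43/780, 1/12)
intersection: [11/390, 19/390)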